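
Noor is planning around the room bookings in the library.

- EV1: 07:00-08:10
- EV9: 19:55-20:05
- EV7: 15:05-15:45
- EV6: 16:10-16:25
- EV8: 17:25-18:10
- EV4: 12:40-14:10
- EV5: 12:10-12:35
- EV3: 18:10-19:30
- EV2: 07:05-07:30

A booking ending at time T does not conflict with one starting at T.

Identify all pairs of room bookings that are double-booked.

Two intervals overlap when each starts before the other ends.
Sorted by start: EV1, EV2, EV5, EV4, EV7, EV6, EV8, EV3, EV9.
EV2 starts before EV1 ends → EV1 and EV2 overlap.
EV5 starts after EV1 ends, so EV1 has no further overlaps.
EV5 starts after EV2 ends, so EV2 has no further overlaps.
EV4 starts after EV5 ends, so EV5 has no further overlaps.
EV7 starts after EV4 ends, so EV4 has no further overlaps.
EV6 starts after EV7 ends, so EV7 has no further overlaps.
EV8 starts after EV6 ends, so EV6 has no further overlaps.
EV3 starts exactly when EV8 ends (back-to-back, no overlap), so EV8 has no further overlaps.
EV9 starts after EV3 ends.

EV1 & EV2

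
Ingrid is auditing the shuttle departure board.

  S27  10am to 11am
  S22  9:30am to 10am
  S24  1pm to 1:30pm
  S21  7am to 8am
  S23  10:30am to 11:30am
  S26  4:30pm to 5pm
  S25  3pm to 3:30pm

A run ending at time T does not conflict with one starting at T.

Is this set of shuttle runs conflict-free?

Sorted by start: S21, S22, S27, S23, S24, S25, S26.
S22 starts after S21 ends — done with S21.
S27 starts exactly when S22 ends (back-to-back, no overlap) — done with S22.
S23 starts before S27 ends → S27 and S23 overlap.
That's a conflict, so the schedule is not conflict-free.

No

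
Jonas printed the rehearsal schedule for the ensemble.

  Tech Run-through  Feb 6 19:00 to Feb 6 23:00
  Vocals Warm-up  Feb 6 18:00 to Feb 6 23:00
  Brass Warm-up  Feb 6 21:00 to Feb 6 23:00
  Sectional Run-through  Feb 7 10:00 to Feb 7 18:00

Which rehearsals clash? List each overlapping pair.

Brass Warm-up & Tech Run-through, Brass Warm-up & Vocals Warm-up, Tech Run-through & Vocals Warm-up

Sorted by start: Vocals Warm-up, Tech Run-through, Brass Warm-up, Sectional Run-through.
Tech Run-through starts before Vocals Warm-up ends → Vocals Warm-up and Tech Run-through overlap.
Brass Warm-up starts before Vocals Warm-up ends → Vocals Warm-up and Brass Warm-up overlap.
Sectional Run-through starts after Vocals Warm-up ends.
Brass Warm-up starts before Tech Run-through ends → Tech Run-through and Brass Warm-up overlap.
Sectional Run-through starts after Tech Run-through ends.
Sectional Run-through starts after Brass Warm-up ends.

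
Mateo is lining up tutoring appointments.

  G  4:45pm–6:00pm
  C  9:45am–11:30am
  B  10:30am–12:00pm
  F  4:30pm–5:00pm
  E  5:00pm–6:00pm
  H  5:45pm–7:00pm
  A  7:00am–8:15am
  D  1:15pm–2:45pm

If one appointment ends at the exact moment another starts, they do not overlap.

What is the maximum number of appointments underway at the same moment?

Sweep the timeline, counting +1 at each start and −1 at each end (ends before starts at a tie):
7:00am start A → 1
8:15am end A → 0
9:45am start C → 1
10:30am start B → 2
11:30am end C → 1
12:00pm end B → 0
1:15pm start D → 1
2:45pm end D → 0
4:30pm start F → 1
4:45pm start G → 2
5:00pm end F → 1
5:00pm start E → 2
5:45pm start H → 3
6:00pm end E → 2
6:00pm end G → 1
7:00pm end H → 0
Peak is 3, at 5:45pm (E, G, H).

3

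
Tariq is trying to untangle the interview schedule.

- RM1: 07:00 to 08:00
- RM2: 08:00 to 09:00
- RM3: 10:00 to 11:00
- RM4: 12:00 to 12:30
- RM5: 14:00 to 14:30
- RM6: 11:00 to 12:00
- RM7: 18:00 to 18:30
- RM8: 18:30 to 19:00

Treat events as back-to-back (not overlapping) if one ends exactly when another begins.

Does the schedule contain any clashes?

No

Sorted by start: RM1, RM2, RM3, RM6, RM4, RM5, RM7, RM8.
RM2 starts exactly when RM1 ends (back-to-back, no overlap), so nothing later overlaps RM1 either.
RM3 starts after RM2 ends, so nothing later overlaps RM2 either.
RM6 starts exactly when RM3 ends (back-to-back, no overlap), so nothing later overlaps RM3 either.
RM4 starts exactly when RM6 ends (back-to-back, no overlap), so nothing later overlaps RM6 either.
RM5 starts after RM4 ends, so nothing later overlaps RM4 either.
RM7 starts after RM5 ends, so nothing later overlaps RM5 either.
RM8 starts exactly when RM7 ends (back-to-back, no overlap).
Every pair is clear; the schedule has no overlaps.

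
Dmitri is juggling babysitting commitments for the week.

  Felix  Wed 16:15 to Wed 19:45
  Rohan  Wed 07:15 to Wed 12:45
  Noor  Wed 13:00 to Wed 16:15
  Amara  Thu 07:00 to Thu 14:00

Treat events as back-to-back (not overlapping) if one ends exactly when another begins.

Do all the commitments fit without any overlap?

Sorted by start: Rohan, Noor, Felix, Amara.
Noor starts after Rohan ends; Rohan is clear from here.
Felix starts exactly when Noor ends (back-to-back, no overlap); Noor is clear from here.
Amara starts after Felix ends.
Every pair is clear; the schedule has no overlaps.

Yes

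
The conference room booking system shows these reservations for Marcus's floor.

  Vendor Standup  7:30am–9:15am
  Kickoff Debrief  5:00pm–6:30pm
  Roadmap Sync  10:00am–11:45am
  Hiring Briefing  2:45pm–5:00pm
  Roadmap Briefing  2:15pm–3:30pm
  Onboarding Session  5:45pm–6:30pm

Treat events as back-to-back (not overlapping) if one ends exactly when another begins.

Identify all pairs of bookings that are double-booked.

Sorted by start: Vendor Standup, Roadmap Sync, Roadmap Briefing, Hiring Briefing, Kickoff Debrief, Onboarding Session.
Roadmap Sync starts after Vendor Standup ends, so Vendor Standup has no further overlaps.
Roadmap Briefing starts after Roadmap Sync ends, so Roadmap Sync has no further overlaps.
Hiring Briefing starts before Roadmap Briefing ends → Roadmap Briefing and Hiring Briefing overlap.
Kickoff Debrief starts after Roadmap Briefing ends, so Roadmap Briefing has no further overlaps.
Kickoff Debrief starts exactly when Hiring Briefing ends (back-to-back, no overlap), so Hiring Briefing has no further overlaps.
Onboarding Session starts before Kickoff Debrief ends → Kickoff Debrief and Onboarding Session overlap.

Hiring Briefing & Roadmap Briefing, Kickoff Debrief & Onboarding Session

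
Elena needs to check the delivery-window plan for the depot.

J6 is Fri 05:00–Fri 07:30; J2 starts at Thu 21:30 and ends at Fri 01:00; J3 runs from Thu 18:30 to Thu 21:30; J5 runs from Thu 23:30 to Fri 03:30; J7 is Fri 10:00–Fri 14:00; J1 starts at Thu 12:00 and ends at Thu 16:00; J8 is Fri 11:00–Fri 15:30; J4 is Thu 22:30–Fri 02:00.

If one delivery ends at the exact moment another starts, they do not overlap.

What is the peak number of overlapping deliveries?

3

Sort all start/end points and keep a running count:
Thu 12:00 start J1 → 1
Thu 16:00 end J1 → 0
Thu 18:30 start J3 → 1
Thu 21:30 end J3 → 0
Thu 21:30 start J2 → 1
Thu 22:30 start J4 → 2
Thu 23:30 start J5 → 3
Fri 01:00 end J2 → 2
Fri 02:00 end J4 → 1
Fri 03:30 end J5 → 0
Fri 05:00 start J6 → 1
Fri 07:30 end J6 → 0
Fri 10:00 start J7 → 1
Fri 11:00 start J8 → 2
Fri 14:00 end J7 → 1
Fri 15:30 end J8 → 0
Peak is 3, at Thu 23:30 (J2, J4, J5).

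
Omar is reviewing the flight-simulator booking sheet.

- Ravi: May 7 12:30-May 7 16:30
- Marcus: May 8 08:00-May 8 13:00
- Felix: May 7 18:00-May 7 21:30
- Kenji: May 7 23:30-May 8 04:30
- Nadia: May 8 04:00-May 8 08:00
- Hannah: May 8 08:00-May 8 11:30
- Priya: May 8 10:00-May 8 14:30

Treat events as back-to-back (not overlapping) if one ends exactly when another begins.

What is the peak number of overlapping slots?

Sort all start/end points and keep a running count:
May 7 12:30 start Ravi → 1
May 7 16:30 end Ravi → 0
May 7 18:00 start Felix → 1
May 7 21:30 end Felix → 0
May 7 23:30 start Kenji → 1
May 8 04:00 start Nadia → 2
May 8 04:30 end Kenji → 1
May 8 08:00 end Nadia → 0
May 8 08:00 start Hannah → 1
May 8 08:00 start Marcus → 2
May 8 10:00 start Priya → 3
May 8 11:30 end Hannah → 2
May 8 13:00 end Marcus → 1
May 8 14:30 end Priya → 0
Peak is 3, at May 8 10:00 (Hannah, Marcus, Priya).

3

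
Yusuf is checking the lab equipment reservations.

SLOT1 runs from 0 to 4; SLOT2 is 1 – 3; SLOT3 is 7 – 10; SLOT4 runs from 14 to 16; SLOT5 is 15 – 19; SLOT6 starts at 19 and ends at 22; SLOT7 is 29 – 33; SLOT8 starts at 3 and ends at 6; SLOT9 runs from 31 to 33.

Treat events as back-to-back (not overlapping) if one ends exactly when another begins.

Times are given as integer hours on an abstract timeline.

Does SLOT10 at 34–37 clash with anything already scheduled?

SLOT1: ends 4 at or before SLOT10 starts 34 → clear.
SLOT2: ends 3 at or before SLOT10 starts 34 → clear.
SLOT8: ends 6 at or before SLOT10 starts 34 → clear.
SLOT3: ends 10 at or before SLOT10 starts 34 → clear.
SLOT4: ends 16 at or before SLOT10 starts 34 → clear.
SLOT5: ends 19 at or before SLOT10 starts 34 → clear.
SLOT6: ends 22 at or before SLOT10 starts 34 → clear.
SLOT7: ends 33 at or before SLOT10 starts 34 → clear.
SLOT9: ends 33 at or before SLOT10 starts 34 → clear.

No — it doesn't clash with anything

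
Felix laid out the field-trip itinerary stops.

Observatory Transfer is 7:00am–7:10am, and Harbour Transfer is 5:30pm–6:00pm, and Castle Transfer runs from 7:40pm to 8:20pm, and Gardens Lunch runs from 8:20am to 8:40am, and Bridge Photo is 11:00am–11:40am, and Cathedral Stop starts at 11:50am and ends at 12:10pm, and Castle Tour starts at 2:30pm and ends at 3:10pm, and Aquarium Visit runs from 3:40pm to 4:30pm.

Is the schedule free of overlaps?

Sorted by start: Observatory Transfer, Gardens Lunch, Bridge Photo, Cathedral Stop, Castle Tour, Aquarium Visit, Harbour Transfer, Castle Transfer.
Gardens Lunch starts after Observatory Transfer ends — done with Observatory Transfer.
Bridge Photo starts after Gardens Lunch ends — done with Gardens Lunch.
Cathedral Stop starts after Bridge Photo ends — done with Bridge Photo.
Castle Tour starts after Cathedral Stop ends — done with Cathedral Stop.
Aquarium Visit starts after Castle Tour ends — done with Castle Tour.
Harbour Transfer starts after Aquarium Visit ends — done with Aquarium Visit.
Castle Transfer starts after Harbour Transfer ends.
Every pair is clear; the schedule has no overlaps.

Yes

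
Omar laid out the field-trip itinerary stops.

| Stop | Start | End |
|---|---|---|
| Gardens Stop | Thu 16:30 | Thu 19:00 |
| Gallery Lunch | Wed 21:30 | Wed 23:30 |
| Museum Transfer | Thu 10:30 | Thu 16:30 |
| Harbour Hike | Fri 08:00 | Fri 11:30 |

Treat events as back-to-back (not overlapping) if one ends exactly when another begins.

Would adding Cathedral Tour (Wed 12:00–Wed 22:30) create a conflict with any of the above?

Yes — it overlaps Gallery Lunch

Gallery Lunch: starts Wed 21:30 before Cathedral Tour ends Wed 22:30, and ends Wed 23:30 after Cathedral Tour starts Wed 12:00 → overlap.
Museum Transfer: starts Thu 10:30 at or after Cathedral Tour ends Wed 22:30 → clear.
Gardens Stop: starts Thu 16:30 at or after Cathedral Tour ends Wed 22:30 → clear.
Harbour Hike: starts Fri 08:00 at or after Cathedral Tour ends Wed 22:30 → clear.
Cathedral Tour overlaps Gallery Lunch.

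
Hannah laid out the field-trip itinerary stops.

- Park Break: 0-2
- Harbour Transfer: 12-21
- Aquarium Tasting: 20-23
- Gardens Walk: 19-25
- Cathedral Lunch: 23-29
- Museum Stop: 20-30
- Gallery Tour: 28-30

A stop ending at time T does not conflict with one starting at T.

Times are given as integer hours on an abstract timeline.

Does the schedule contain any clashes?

Yes

Two intervals overlap when each starts before the other ends.
Sorted by start: Park Break, Harbour Transfer, Gardens Walk, Aquarium Tasting, Museum Stop, Cathedral Lunch, Gallery Tour.
Harbour Transfer starts after Park Break ends — done with Park Break.
Gardens Walk starts before Harbour Transfer ends → Harbour Transfer and Gardens Walk overlap.
That's a conflict, so the schedule is not conflict-free.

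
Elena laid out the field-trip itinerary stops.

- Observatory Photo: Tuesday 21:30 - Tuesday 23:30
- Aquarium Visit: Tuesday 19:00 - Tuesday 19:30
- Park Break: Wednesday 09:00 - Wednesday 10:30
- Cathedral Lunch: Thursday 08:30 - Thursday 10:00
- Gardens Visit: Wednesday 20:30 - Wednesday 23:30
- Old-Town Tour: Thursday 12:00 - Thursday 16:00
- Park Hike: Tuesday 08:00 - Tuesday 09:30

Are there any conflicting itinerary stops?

Sorted by start: Park Hike, Aquarium Visit, Observatory Photo, Park Break, Gardens Visit, Cathedral Lunch, Old-Town Tour.
Aquarium Visit starts after Park Hike ends, so Park Hike has no further overlaps.
Observatory Photo starts after Aquarium Visit ends, so Aquarium Visit has no further overlaps.
Park Break starts after Observatory Photo ends, so Observatory Photo has no further overlaps.
Gardens Visit starts after Park Break ends, so Park Break has no further overlaps.
Cathedral Lunch starts after Gardens Visit ends, so Gardens Visit has no further overlaps.
Old-Town Tour starts after Cathedral Lunch ends.
Every pair is clear; the schedule has no overlaps.

No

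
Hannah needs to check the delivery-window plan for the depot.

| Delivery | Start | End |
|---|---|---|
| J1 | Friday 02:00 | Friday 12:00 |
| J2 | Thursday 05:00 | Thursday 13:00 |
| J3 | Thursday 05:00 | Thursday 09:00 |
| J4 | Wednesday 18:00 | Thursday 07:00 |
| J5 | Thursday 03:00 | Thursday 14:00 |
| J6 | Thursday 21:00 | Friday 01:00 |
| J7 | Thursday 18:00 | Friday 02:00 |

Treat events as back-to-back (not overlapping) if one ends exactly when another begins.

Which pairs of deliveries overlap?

J2 & J3, J2 & J4, J2 & J5, J3 & J4, J3 & J5, J4 & J5, J6 & J7

Sorted by start: J4, J5, J2, J3, J7, J6, J1.
J5 starts before J4 ends → J4 and J5 overlap.
J2 starts before J4 ends → J4 and J2 overlap.
J3 starts before J4 ends → J4 and J3 overlap.
J7 starts after J4 ends — done with J4.
J2 starts before J5 ends → J5 and J2 overlap.
J3 starts before J5 ends → J5 and J3 overlap.
J7 starts after J5 ends — done with J5.
J3 starts before J2 ends → J2 and J3 overlap.
J7 starts after J2 ends — done with J2.
J7 starts after J3 ends — done with J3.
J6 starts before J7 ends → J7 and J6 overlap.
J1 starts exactly when J7 ends (back-to-back, no overlap).
J1 starts after J6 ends.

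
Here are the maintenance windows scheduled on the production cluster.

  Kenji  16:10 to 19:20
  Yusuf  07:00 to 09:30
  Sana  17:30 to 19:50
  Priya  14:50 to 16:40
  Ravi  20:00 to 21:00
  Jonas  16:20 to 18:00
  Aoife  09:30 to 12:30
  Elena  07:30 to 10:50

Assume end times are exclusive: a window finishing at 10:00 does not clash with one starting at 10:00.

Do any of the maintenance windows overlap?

Yes

Two intervals overlap when each starts before the other ends.
Sorted by start: Yusuf, Elena, Aoife, Priya, Kenji, Jonas, Sana, Ravi.
Elena starts before Yusuf ends → Yusuf and Elena overlap.
That's a conflict, so the schedule is not conflict-free.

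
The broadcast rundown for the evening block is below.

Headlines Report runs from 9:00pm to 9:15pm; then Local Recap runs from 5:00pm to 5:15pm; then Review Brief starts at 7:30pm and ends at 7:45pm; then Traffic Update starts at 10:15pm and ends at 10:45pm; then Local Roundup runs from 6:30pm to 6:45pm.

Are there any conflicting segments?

No

Sorted by start: Local Recap, Local Roundup, Review Brief, Headlines Report, Traffic Update.
Local Roundup starts after Local Recap ends; Local Recap is clear from here.
Review Brief starts after Local Roundup ends; Local Roundup is clear from here.
Headlines Report starts after Review Brief ends; Review Brief is clear from here.
Traffic Update starts after Headlines Report ends.
Every pair is clear; the schedule has no overlaps.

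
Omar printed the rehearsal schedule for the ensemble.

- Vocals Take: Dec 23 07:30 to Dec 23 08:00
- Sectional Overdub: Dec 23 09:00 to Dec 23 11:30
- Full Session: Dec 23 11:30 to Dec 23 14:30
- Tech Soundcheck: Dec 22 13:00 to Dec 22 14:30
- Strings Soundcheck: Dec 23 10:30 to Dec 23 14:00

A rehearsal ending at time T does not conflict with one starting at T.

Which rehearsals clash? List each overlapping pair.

Full Session & Strings Soundcheck, Sectional Overdub & Strings Soundcheck

Check each pair: they overlap iff neither finishes before the other starts.
Sorted by start: Tech Soundcheck, Vocals Take, Sectional Overdub, Strings Soundcheck, Full Session.
Vocals Take starts after Tech Soundcheck ends, so Tech Soundcheck has no further overlaps.
Sectional Overdub starts after Vocals Take ends, so Vocals Take has no further overlaps.
Strings Soundcheck starts before Sectional Overdub ends → Sectional Overdub and Strings Soundcheck overlap.
Full Session starts exactly when Sectional Overdub ends (back-to-back, no overlap).
Full Session starts before Strings Soundcheck ends → Strings Soundcheck and Full Session overlap.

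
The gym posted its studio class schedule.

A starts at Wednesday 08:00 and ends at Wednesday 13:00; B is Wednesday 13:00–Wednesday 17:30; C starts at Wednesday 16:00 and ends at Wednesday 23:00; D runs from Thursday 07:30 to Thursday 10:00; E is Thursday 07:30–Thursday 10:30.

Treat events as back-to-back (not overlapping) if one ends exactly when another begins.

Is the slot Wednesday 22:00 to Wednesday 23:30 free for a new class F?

A: ends Wednesday 13:00 at or before F starts Wednesday 22:00 → clear.
B: ends Wednesday 17:30 at or before F starts Wednesday 22:00 → clear.
C: starts Wednesday 16:00 before F ends Wednesday 23:30, and ends Wednesday 23:00 after F starts Wednesday 22:00 → overlap.
D: starts Thursday 07:30 at or after F ends Wednesday 23:30 → clear.
E: starts Thursday 07:30 at or after F ends Wednesday 23:30 → clear.
F overlaps C.

No — it overlaps C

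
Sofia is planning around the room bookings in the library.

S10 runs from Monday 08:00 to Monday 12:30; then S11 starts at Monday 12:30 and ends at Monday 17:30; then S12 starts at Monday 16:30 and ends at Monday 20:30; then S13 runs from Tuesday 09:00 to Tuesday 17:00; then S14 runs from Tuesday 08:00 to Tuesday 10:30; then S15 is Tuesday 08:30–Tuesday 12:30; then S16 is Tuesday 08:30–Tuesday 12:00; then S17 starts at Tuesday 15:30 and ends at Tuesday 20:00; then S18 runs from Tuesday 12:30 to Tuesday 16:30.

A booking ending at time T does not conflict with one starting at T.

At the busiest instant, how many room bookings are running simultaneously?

Walk through starts and ends in time order (an end at T is processed before a start at T):
Monday 08:00 start S10 → 1
Monday 12:30 end S10 → 0
Monday 12:30 start S11 → 1
Monday 16:30 start S12 → 2
Monday 17:30 end S11 → 1
Monday 20:30 end S12 → 0
Tuesday 08:00 start S14 → 1
Tuesday 08:30 start S15 → 2
Tuesday 08:30 start S16 → 3
Tuesday 09:00 start S13 → 4
Tuesday 10:30 end S14 → 3
Tuesday 12:00 end S16 → 2
Tuesday 12:30 end S15 → 1
Tuesday 12:30 start S18 → 2
Tuesday 15:30 start S17 → 3
Tuesday 16:30 end S18 → 2
Tuesday 17:00 end S13 → 1
Tuesday 20:00 end S17 → 0
Peak is 4, at Tuesday 09:00 (S13, S14, S15, S16).

4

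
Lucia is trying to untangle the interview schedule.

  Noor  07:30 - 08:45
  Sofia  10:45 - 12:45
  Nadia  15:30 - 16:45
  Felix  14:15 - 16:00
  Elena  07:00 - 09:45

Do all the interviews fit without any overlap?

No

Sorted by start: Elena, Noor, Sofia, Felix, Nadia.
Noor starts before Elena ends → Elena and Noor overlap.
That's a conflict, so the schedule is not conflict-free.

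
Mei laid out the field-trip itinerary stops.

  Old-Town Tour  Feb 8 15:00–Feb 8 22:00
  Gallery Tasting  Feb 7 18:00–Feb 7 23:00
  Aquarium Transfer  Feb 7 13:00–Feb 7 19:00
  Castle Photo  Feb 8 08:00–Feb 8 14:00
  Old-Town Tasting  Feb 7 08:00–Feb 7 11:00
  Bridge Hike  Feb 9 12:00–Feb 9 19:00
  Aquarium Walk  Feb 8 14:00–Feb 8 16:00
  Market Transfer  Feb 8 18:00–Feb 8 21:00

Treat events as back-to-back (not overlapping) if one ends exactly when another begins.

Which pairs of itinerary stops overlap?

Check each pair: they overlap iff neither finishes before the other starts.
Sorted by start: Old-Town Tasting, Aquarium Transfer, Gallery Tasting, Castle Photo, Aquarium Walk, Old-Town Tour, Market Transfer, Bridge Hike.
Aquarium Transfer starts after Old-Town Tasting ends — done with Old-Town Tasting.
Gallery Tasting starts before Aquarium Transfer ends → Aquarium Transfer and Gallery Tasting overlap.
Castle Photo starts after Aquarium Transfer ends — done with Aquarium Transfer.
Castle Photo starts after Gallery Tasting ends — done with Gallery Tasting.
Aquarium Walk starts exactly when Castle Photo ends (back-to-back, no overlap) — done with Castle Photo.
Old-Town Tour starts before Aquarium Walk ends → Aquarium Walk and Old-Town Tour overlap.
Market Transfer starts after Aquarium Walk ends — done with Aquarium Walk.
Market Transfer starts before Old-Town Tour ends → Old-Town Tour and Market Transfer overlap.
Bridge Hike starts after Old-Town Tour ends.
Bridge Hike starts after Market Transfer ends.

Aquarium Transfer & Gallery Tasting, Aquarium Walk & Old-Town Tour, Market Transfer & Old-Town Tour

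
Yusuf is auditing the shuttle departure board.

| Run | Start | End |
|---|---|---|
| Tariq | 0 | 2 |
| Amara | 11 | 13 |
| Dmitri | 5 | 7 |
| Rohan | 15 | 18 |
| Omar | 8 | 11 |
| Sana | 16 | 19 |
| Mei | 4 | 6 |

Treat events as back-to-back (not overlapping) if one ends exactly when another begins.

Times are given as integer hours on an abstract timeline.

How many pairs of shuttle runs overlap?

2

Sorted by start: Tariq, Mei, Dmitri, Omar, Amara, Rohan, Sana.
Mei starts after Tariq ends — done with Tariq.
Dmitri starts before Mei ends → Mei and Dmitri overlap.
Omar starts after Mei ends — done with Mei.
Omar starts after Dmitri ends — done with Dmitri.
Amara starts exactly when Omar ends (back-to-back, no overlap) — done with Omar.
Rohan starts after Amara ends — done with Amara.
Sana starts before Rohan ends → Rohan and Sana overlap.
Overlapping pairs: Dmitri & Mei, Rohan & Sana — 2 in total.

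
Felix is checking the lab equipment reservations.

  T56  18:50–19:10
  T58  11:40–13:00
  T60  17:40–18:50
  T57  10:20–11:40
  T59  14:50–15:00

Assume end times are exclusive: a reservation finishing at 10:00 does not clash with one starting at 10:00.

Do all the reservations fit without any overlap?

Yes

Sorted by start: T57, T58, T59, T60, T56.
T58 starts exactly when T57 ends (back-to-back, no overlap), so T57 has no further overlaps.
T59 starts after T58 ends, so T58 has no further overlaps.
T60 starts after T59 ends, so T59 has no further overlaps.
T56 starts exactly when T60 ends (back-to-back, no overlap).
Every pair is clear; the schedule has no overlaps.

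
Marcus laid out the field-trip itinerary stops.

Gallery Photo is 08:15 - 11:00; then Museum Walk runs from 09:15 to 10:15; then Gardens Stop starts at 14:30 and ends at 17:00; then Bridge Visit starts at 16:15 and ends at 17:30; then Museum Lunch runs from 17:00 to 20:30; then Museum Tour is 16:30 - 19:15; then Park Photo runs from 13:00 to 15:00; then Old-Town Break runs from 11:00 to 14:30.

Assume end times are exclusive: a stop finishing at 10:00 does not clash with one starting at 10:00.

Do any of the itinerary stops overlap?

Sorted by start: Gallery Photo, Museum Walk, Old-Town Break, Park Photo, Gardens Stop, Bridge Visit, Museum Tour, Museum Lunch.
Museum Walk starts before Gallery Photo ends → Gallery Photo and Museum Walk overlap.
That's a conflict, so the schedule is not conflict-free.

Yes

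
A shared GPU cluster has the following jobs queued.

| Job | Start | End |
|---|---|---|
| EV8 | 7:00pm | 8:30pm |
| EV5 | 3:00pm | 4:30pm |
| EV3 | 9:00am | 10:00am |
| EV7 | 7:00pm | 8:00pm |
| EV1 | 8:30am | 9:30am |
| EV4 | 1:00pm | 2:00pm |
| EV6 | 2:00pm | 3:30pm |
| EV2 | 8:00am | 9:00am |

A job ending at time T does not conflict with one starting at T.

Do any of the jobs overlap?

Yes

Sorted by start: EV2, EV1, EV3, EV4, EV6, EV5, EV7, EV8.
EV1 starts before EV2 ends → EV2 and EV1 overlap.
That's a conflict, so the schedule is not conflict-free.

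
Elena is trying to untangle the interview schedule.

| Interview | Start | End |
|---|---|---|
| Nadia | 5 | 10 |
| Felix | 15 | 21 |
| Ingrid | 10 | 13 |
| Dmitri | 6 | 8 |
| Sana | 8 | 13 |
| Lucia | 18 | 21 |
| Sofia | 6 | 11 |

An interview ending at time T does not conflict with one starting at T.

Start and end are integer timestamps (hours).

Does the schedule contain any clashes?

Yes

Check each pair: they overlap iff neither finishes before the other starts.
Sorted by start: Nadia, Dmitri, Sofia, Sana, Ingrid, Felix, Lucia.
Dmitri starts before Nadia ends → Nadia and Dmitri overlap.
That's a conflict, so the schedule is not conflict-free.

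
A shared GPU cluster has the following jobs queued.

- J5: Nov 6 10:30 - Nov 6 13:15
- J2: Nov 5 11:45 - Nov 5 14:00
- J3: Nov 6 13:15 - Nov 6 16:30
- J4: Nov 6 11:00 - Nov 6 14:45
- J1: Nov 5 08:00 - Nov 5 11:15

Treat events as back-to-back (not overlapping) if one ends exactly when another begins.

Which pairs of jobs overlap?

J3 & J4, J4 & J5

Two intervals overlap when each starts before the other ends.
Sorted by start: J1, J2, J5, J4, J3.
J2 starts after J1 ends; J1 is clear from here.
J5 starts after J2 ends; J2 is clear from here.
J4 starts before J5 ends → J5 and J4 overlap.
J3 starts exactly when J5 ends (back-to-back, no overlap).
J3 starts before J4 ends → J4 and J3 overlap.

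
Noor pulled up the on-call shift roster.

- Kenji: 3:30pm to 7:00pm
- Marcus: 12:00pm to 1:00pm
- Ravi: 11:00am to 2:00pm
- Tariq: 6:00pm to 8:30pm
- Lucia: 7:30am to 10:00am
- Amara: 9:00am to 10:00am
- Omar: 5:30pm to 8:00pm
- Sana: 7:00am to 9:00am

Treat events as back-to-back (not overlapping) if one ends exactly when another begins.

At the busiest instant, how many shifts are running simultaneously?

Walk through starts and ends in time order (an end at T is processed before a start at T):
7:00am start Sana → 1
7:30am start Lucia → 2
9:00am end Sana → 1
9:00am start Amara → 2
10:00am end Amara → 1
10:00am end Lucia → 0
11:00am start Ravi → 1
12:00pm start Marcus → 2
1:00pm end Marcus → 1
2:00pm end Ravi → 0
3:30pm start Kenji → 1
5:30pm start Omar → 2
6:00pm start Tariq → 3
7:00pm end Kenji → 2
8:00pm end Omar → 1
8:30pm end Tariq → 0
Peak is 3, at 6:00pm (Kenji, Omar, Tariq).

3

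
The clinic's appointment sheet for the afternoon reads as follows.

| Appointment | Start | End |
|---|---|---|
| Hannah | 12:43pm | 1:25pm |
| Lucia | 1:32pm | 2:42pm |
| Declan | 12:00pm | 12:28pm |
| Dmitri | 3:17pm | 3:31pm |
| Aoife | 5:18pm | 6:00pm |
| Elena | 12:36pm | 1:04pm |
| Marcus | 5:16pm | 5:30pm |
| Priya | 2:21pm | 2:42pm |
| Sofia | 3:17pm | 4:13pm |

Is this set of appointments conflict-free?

Sorted by start: Declan, Elena, Hannah, Lucia, Priya, Dmitri, Sofia, Marcus, Aoife.
Elena starts after Declan ends, so Declan has no further overlaps.
Hannah starts before Elena ends → Elena and Hannah overlap.
That's a conflict, so the schedule is not conflict-free.

No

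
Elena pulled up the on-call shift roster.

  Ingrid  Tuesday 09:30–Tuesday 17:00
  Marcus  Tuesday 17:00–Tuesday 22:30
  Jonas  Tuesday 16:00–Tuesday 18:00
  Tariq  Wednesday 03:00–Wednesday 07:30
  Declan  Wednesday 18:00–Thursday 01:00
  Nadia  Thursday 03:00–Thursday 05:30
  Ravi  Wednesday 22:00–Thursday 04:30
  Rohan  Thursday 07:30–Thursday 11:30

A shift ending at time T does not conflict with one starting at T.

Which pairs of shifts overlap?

Two intervals overlap when each starts before the other ends.
Sorted by start: Ingrid, Jonas, Marcus, Tariq, Declan, Ravi, Nadia, Rohan.
Jonas starts before Ingrid ends → Ingrid and Jonas overlap.
Marcus starts exactly when Ingrid ends (back-to-back, no overlap); Ingrid is clear from here.
Marcus starts before Jonas ends → Jonas and Marcus overlap.
Tariq starts after Jonas ends; Jonas is clear from here.
Tariq starts after Marcus ends; Marcus is clear from here.
Declan starts after Tariq ends; Tariq is clear from here.
Ravi starts before Declan ends → Declan and Ravi overlap.
Nadia starts after Declan ends; Declan is clear from here.
Nadia starts before Ravi ends → Ravi and Nadia overlap.
Rohan starts after Ravi ends.
Rohan starts after Nadia ends.

Declan & Ravi, Ingrid & Jonas, Jonas & Marcus, Nadia & Ravi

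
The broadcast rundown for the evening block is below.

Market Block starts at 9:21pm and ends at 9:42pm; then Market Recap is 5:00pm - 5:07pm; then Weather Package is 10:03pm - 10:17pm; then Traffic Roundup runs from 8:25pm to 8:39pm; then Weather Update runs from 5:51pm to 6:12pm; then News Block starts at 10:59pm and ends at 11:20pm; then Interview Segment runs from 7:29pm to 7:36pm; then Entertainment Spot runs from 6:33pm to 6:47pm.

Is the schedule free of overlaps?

Sorted by start: Market Recap, Weather Update, Entertainment Spot, Interview Segment, Traffic Roundup, Market Block, Weather Package, News Block.
Weather Update starts after Market Recap ends; Market Recap is clear from here.
Entertainment Spot starts after Weather Update ends; Weather Update is clear from here.
Interview Segment starts after Entertainment Spot ends; Entertainment Spot is clear from here.
Traffic Roundup starts after Interview Segment ends; Interview Segment is clear from here.
Market Block starts after Traffic Roundup ends; Traffic Roundup is clear from here.
Weather Package starts after Market Block ends; Market Block is clear from here.
News Block starts after Weather Package ends.
Every pair is clear; the schedule has no overlaps.

Yes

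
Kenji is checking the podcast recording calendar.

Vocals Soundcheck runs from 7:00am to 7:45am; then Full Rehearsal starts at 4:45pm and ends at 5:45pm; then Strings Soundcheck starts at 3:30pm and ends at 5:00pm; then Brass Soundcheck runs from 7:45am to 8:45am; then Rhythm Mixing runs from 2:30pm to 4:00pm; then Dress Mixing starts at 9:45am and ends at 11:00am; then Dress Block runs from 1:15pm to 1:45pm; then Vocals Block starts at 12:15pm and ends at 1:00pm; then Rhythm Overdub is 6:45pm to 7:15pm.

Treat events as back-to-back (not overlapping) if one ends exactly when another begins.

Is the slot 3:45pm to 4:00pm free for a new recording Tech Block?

Vocals Soundcheck: ends 7:45am at or before Tech Block starts 3:45pm → clear.
Brass Soundcheck: ends 8:45am at or before Tech Block starts 3:45pm → clear.
Dress Mixing: ends 11:00am at or before Tech Block starts 3:45pm → clear.
Vocals Block: ends 1:00pm at or before Tech Block starts 3:45pm → clear.
Dress Block: ends 1:45pm at or before Tech Block starts 3:45pm → clear.
Rhythm Mixing: starts 2:30pm before Tech Block ends 4:00pm, and ends 4:00pm after Tech Block starts 3:45pm → overlap.
Strings Soundcheck: starts 3:30pm before Tech Block ends 4:00pm, and ends 5:00pm after Tech Block starts 3:45pm → overlap.
Full Rehearsal: starts 4:45pm at or after Tech Block ends 4:00pm → clear.
Rhythm Overdub: starts 6:45pm at or after Tech Block ends 4:00pm → clear.
Tech Block overlaps Rhythm Mixing, Strings Soundcheck.

No — it overlaps Rhythm Mixing, Strings Soundcheck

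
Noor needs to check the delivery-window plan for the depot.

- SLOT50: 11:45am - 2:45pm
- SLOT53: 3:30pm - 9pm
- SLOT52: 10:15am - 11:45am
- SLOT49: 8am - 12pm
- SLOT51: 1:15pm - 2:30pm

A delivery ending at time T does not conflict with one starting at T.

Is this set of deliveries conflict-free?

Two intervals overlap when each starts before the other ends.
Sorted by start: SLOT49, SLOT52, SLOT50, SLOT51, SLOT53.
SLOT52 starts before SLOT49 ends → SLOT49 and SLOT52 overlap.
That's a conflict, so the schedule is not conflict-free.

No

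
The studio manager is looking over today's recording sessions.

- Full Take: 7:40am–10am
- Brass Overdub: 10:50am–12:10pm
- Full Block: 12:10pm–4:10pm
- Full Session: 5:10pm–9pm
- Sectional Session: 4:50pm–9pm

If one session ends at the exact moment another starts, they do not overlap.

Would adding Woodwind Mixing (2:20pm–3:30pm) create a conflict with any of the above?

Full Take: ends 10am at or before Woodwind Mixing starts 2:20pm → clear.
Brass Overdub: ends 12:10pm at or before Woodwind Mixing starts 2:20pm → clear.
Full Block: starts 12:10pm before Woodwind Mixing ends 3:30pm, and ends 4:10pm after Woodwind Mixing starts 2:20pm → overlap.
Sectional Session: starts 4:50pm at or after Woodwind Mixing ends 3:30pm → clear.
Full Session: starts 5:10pm at or after Woodwind Mixing ends 3:30pm → clear.
Woodwind Mixing overlaps Full Block.

Yes — it overlaps Full Block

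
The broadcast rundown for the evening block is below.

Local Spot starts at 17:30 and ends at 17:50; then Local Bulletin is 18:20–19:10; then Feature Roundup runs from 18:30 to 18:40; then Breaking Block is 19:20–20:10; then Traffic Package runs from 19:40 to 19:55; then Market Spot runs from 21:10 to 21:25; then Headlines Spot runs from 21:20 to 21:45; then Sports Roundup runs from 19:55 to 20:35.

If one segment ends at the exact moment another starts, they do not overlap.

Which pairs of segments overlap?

Sorted by start: Local Spot, Local Bulletin, Feature Roundup, Breaking Block, Traffic Package, Sports Roundup, Market Spot, Headlines Spot.
Local Bulletin starts after Local Spot ends — done with Local Spot.
Feature Roundup starts before Local Bulletin ends → Local Bulletin and Feature Roundup overlap.
Breaking Block starts after Local Bulletin ends — done with Local Bulletin.
Breaking Block starts after Feature Roundup ends — done with Feature Roundup.
Traffic Package starts before Breaking Block ends → Breaking Block and Traffic Package overlap.
Sports Roundup starts before Breaking Block ends → Breaking Block and Sports Roundup overlap.
Market Spot starts after Breaking Block ends — done with Breaking Block.
Sports Roundup starts exactly when Traffic Package ends (back-to-back, no overlap) — done with Traffic Package.
Market Spot starts after Sports Roundup ends — done with Sports Roundup.
Headlines Spot starts before Market Spot ends → Market Spot and Headlines Spot overlap.

Breaking Block & Sports Roundup, Breaking Block & Traffic Package, Feature Roundup & Local Bulletin, Headlines Spot & Market Spot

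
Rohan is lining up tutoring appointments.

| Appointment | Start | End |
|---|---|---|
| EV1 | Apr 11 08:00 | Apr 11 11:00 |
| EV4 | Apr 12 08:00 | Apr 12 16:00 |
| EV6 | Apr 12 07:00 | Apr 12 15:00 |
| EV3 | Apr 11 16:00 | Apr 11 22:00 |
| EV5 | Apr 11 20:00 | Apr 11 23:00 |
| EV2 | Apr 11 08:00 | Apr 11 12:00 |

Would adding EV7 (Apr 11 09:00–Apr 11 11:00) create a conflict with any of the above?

Yes — it overlaps EV1, EV2

EV1: starts Apr 11 08:00 before EV7 ends Apr 11 11:00, and ends Apr 11 11:00 after EV7 starts Apr 11 09:00 → overlap.
EV2: starts Apr 11 08:00 before EV7 ends Apr 11 11:00, and ends Apr 11 12:00 after EV7 starts Apr 11 09:00 → overlap.
EV3: starts Apr 11 16:00 at or after EV7 ends Apr 11 11:00 → clear.
EV5: starts Apr 11 20:00 at or after EV7 ends Apr 11 11:00 → clear.
EV6: starts Apr 12 07:00 at or after EV7 ends Apr 11 11:00 → clear.
EV4: starts Apr 12 08:00 at or after EV7 ends Apr 11 11:00 → clear.
EV7 overlaps EV1, EV2.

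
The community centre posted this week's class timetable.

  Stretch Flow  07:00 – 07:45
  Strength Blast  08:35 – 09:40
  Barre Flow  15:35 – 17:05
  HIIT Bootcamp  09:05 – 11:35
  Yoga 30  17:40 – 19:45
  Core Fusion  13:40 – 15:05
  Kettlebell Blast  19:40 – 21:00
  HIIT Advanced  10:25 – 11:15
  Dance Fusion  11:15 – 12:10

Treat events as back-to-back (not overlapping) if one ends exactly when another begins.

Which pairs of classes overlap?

Dance Fusion & HIIT Bootcamp, HIIT Advanced & HIIT Bootcamp, HIIT Bootcamp & Strength Blast, Kettlebell Blast & Yoga 30

Sorted by start: Stretch Flow, Strength Blast, HIIT Bootcamp, HIIT Advanced, Dance Fusion, Core Fusion, Barre Flow, Yoga 30, Kettlebell Blast.
Strength Blast starts after Stretch Flow ends, so nothing later overlaps Stretch Flow either.
HIIT Bootcamp starts before Strength Blast ends → Strength Blast and HIIT Bootcamp overlap.
HIIT Advanced starts after Strength Blast ends, so nothing later overlaps Strength Blast either.
HIIT Advanced starts before HIIT Bootcamp ends → HIIT Bootcamp and HIIT Advanced overlap.
Dance Fusion starts before HIIT Bootcamp ends → HIIT Bootcamp and Dance Fusion overlap.
Core Fusion starts after HIIT Bootcamp ends, so nothing later overlaps HIIT Bootcamp either.
Dance Fusion starts exactly when HIIT Advanced ends (back-to-back, no overlap), so nothing later overlaps HIIT Advanced either.
Core Fusion starts after Dance Fusion ends, so nothing later overlaps Dance Fusion either.
Barre Flow starts after Core Fusion ends, so nothing later overlaps Core Fusion either.
Yoga 30 starts after Barre Flow ends, so nothing later overlaps Barre Flow either.
Kettlebell Blast starts before Yoga 30 ends → Yoga 30 and Kettlebell Blast overlap.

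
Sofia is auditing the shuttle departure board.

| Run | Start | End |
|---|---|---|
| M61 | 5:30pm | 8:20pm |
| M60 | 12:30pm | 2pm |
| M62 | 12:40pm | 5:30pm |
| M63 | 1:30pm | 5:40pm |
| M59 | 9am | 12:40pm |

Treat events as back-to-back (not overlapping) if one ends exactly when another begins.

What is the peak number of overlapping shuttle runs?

3

Sort all start/end points and keep a running count:
9am start M59 → 1
12:30pm start M60 → 2
12:40pm end M59 → 1
12:40pm start M62 → 2
1:30pm start M63 → 3
2pm end M60 → 2
5:30pm end M62 → 1
5:30pm start M61 → 2
5:40pm end M63 → 1
8:20pm end M61 → 0
Peak is 3, at 1:30pm (M60, M62, M63).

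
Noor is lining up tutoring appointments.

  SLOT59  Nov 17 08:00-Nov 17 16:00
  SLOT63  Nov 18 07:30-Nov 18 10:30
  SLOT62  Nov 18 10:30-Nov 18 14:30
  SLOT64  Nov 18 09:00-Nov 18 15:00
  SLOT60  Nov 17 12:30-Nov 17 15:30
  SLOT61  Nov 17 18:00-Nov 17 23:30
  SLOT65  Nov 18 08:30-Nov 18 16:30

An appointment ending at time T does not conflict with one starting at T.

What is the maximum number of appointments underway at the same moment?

3

Walk through starts and ends in time order (an end at T is processed before a start at T):
Nov 17 08:00 start SLOT59 → 1
Nov 17 12:30 start SLOT60 → 2
Nov 17 15:30 end SLOT60 → 1
Nov 17 16:00 end SLOT59 → 0
Nov 17 18:00 start SLOT61 → 1
Nov 17 23:30 end SLOT61 → 0
Nov 18 07:30 start SLOT63 → 1
Nov 18 08:30 start SLOT65 → 2
Nov 18 09:00 start SLOT64 → 3
Nov 18 10:30 end SLOT63 → 2
Nov 18 10:30 start SLOT62 → 3
Nov 18 14:30 end SLOT62 → 2
Nov 18 15:00 end SLOT64 → 1
Nov 18 16:30 end SLOT65 → 0
Peak is 3, at Nov 18 09:00 (SLOT63, SLOT64, SLOT65).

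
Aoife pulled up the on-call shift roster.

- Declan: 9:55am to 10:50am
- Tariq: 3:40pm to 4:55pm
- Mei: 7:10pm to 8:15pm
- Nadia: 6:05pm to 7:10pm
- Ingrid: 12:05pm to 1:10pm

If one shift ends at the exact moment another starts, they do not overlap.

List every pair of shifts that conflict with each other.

Sorted by start: Declan, Ingrid, Tariq, Nadia, Mei.
Ingrid starts after Declan ends, so Declan has no further overlaps.
Tariq starts after Ingrid ends, so Ingrid has no further overlaps.
Nadia starts after Tariq ends, so Tariq has no further overlaps.
Mei starts exactly when Nadia ends (back-to-back, no overlap).

no conflicts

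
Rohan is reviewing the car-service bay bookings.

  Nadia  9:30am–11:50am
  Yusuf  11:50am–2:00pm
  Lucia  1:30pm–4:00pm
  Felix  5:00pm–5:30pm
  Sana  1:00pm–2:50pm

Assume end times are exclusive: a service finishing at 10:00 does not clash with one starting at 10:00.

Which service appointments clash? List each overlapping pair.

Sorted by start: Nadia, Yusuf, Sana, Lucia, Felix.
Yusuf starts exactly when Nadia ends (back-to-back, no overlap), so nothing later overlaps Nadia either.
Sana starts before Yusuf ends → Yusuf and Sana overlap.
Lucia starts before Yusuf ends → Yusuf and Lucia overlap.
Felix starts after Yusuf ends.
Lucia starts before Sana ends → Sana and Lucia overlap.
Felix starts after Sana ends.
Felix starts after Lucia ends.

Lucia & Sana, Lucia & Yusuf, Sana & Yusuf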